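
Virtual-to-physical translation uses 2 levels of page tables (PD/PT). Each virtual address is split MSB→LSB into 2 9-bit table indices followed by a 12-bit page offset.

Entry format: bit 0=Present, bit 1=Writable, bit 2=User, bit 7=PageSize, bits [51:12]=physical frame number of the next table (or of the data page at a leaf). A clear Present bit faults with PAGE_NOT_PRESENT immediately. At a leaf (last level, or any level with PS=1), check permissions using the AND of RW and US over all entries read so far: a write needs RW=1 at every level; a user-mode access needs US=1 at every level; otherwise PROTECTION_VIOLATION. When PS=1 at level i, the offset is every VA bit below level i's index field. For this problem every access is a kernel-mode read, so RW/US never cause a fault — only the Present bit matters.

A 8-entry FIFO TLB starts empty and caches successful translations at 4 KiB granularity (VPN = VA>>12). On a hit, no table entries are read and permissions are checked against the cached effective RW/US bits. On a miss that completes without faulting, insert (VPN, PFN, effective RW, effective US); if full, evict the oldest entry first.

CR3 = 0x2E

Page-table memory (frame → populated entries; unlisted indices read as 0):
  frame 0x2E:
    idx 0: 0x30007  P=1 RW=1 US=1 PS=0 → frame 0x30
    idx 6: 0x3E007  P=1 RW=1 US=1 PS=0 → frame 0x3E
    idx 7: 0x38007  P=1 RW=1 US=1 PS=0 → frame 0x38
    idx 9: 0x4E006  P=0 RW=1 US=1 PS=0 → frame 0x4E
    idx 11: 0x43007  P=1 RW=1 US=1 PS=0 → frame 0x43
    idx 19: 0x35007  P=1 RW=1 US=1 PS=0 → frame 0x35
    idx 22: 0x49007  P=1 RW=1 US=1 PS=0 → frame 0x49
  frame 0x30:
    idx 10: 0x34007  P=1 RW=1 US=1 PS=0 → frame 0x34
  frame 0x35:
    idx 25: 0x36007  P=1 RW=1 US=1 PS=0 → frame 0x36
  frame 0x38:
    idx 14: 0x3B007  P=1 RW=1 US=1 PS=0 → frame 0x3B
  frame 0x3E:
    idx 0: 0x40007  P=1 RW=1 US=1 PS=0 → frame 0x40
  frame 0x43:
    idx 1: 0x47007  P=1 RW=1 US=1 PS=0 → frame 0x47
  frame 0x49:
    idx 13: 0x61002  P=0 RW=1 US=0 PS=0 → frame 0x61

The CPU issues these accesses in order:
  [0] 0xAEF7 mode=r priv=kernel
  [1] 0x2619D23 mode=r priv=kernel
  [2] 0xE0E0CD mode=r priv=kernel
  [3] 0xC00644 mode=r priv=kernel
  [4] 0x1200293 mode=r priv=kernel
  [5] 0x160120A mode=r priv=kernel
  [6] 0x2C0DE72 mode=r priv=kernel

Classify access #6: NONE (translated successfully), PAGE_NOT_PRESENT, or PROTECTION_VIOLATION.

Trace:
#0 VA=0xAEF7 (r,kernel):
  [0] read 0x2E idx=0: raw=0x30007 flags P=1 W=1 U=1 S=0
  [1] read 0x30 idx=10: raw=0x34007 flags P=1 W=1 U=1 S=0
  ⇒ phys 0x34EF7  [2 reads]
#1 VA=0x2619D23 (r,kernel):
  [0] read 0x2E idx=19: raw=0x35007 flags P=1 W=1 U=1 S=0
  [1] read 0x35 idx=25: raw=0x36007 flags P=1 W=1 U=1 S=0
  ⇒ phys 0x36D23  [2 reads]
#2 VA=0xE0E0CD (r,kernel):
  [0] read 0x2E idx=7: raw=0x38007 flags P=1 W=1 U=1 S=0
  [1] read 0x38 idx=14: raw=0x3B007 flags P=1 W=1 U=1 S=0
  ⇒ phys 0x3B0CD  [2 reads]
#3 VA=0xC00644 (r,kernel):
  [0] read 0x2E idx=6: raw=0x3E007 flags P=1 W=1 U=1 S=0
  [1] read 0x3E idx=0: raw=0x40007 flags P=1 W=1 U=1 S=0
  ⇒ phys 0x40644  [2 reads]
#4 VA=0x1200293 (r,kernel):
  [0] read 0x2E idx=9: raw=0x4E006 flags P=0 W=1 U=1 S=0
  ✗ PAGE_NOT_PRESENT  [1 reads]
#5 VA=0x160120A (r,kernel):
  [0] read 0x2E idx=11: raw=0x43007 flags P=1 W=1 U=1 S=0
  [1] read 0x43 idx=1: raw=0x47007 flags P=1 W=1 U=1 S=0
  ⇒ phys 0x4720A  [2 reads]
#6 VA=0x2C0DE72 (r,kernel):
  [0] read 0x2E idx=22: raw=0x49007 flags P=1 W=1 U=1 S=0
  [1] read 0x49 idx=13: raw=0x61002 flags P=0 W=1 U=0 S=0
  ✗ PAGE_NOT_PRESENT  [2 reads]

Access #6 fault: PAGE_NOT_PRESENT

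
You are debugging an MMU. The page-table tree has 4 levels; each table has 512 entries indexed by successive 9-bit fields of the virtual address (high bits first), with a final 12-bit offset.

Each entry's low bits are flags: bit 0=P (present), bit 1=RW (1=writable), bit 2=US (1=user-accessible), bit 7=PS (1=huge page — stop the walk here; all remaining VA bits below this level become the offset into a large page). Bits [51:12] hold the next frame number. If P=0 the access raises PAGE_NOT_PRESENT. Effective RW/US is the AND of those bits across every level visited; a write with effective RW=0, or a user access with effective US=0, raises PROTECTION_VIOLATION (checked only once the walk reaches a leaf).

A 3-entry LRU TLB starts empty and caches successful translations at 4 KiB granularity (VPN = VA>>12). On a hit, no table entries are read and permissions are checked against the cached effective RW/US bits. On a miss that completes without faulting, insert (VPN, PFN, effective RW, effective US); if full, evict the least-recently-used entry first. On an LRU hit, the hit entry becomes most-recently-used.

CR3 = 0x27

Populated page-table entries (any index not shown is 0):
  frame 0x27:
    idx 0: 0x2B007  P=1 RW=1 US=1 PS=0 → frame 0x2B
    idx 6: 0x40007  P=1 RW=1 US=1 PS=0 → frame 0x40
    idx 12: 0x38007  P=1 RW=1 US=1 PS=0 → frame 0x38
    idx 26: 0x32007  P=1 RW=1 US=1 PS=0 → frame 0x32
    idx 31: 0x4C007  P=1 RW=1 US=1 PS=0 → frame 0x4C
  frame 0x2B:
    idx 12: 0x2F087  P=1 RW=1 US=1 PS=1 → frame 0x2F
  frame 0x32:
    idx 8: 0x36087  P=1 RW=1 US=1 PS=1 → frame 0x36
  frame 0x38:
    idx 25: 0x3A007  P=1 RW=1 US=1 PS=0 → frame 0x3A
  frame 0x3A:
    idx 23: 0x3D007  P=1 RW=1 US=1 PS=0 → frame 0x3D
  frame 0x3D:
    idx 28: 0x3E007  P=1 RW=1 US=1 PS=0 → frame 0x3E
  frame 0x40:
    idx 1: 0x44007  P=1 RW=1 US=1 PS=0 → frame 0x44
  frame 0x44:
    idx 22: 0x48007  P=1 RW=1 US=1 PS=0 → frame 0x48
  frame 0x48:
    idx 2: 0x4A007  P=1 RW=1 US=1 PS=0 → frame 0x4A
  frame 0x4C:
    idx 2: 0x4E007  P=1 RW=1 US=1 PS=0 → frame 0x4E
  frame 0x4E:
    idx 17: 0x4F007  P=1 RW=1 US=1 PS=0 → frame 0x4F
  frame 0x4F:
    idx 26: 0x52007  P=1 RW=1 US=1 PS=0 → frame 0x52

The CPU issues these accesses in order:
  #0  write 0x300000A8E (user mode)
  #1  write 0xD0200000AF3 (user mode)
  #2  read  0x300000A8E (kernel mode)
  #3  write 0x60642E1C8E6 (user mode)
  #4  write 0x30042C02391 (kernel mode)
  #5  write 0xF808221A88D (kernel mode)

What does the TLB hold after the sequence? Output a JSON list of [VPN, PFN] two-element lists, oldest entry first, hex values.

Trace:
#0 VA=0x300000A8E (w,user):
  L0: frame=0x27 idx=0 entry=0x2B007 [P=1 RW=1 US=1 PS=0]
  L1: frame=0x2B idx=12 entry=0x2F087 [P=1 RW=1 US=1 PS=1]
  ✓ 0x2FA8E (huge @L1)  — 2 lookups
#1 VA=0xD0200000AF3 (w,user):
  L0: frame=0x27 idx=26 entry=0x32007 [P=1 RW=1 US=1 PS=0]
  L1: frame=0x32 idx=8 entry=0x36087 [P=1 RW=1 US=1 PS=1]
  ✓ 0x36AF3 (huge @L1)  — 2 lookups
#2 VA=0x300000A8E (r,kernel):
  TLB hit vpn=0x300000 → PA=0x2FA8E
#3 VA=0x60642E1C8E6 (w,user):
  L0: frame=0x27 idx=12 entry=0x38007 [P=1 RW=1 US=1 PS=0]
  L1: frame=0x38 idx=25 entry=0x3A007 [P=1 RW=1 US=1 PS=0]
  L2: frame=0x3A idx=23 entry=0x3D007 [P=1 RW=1 US=1 PS=0]
  L3: frame=0x3D idx=28 entry=0x3E007 [P=1 RW=1 US=1 PS=0]
  ✓ 0x3E8E6  — 4 lookups
#4 VA=0x30042C02391 (w,kernel):
  L0: frame=0x27 idx=6 entry=0x40007 [P=1 RW=1 US=1 PS=0]
  L1: frame=0x40 idx=1 entry=0x44007 [P=1 RW=1 US=1 PS=0]
  L2: frame=0x44 idx=22 entry=0x48007 [P=1 RW=1 US=1 PS=0]
  L3: frame=0x48 idx=2 entry=0x4A007 [P=1 RW=1 US=1 PS=0]
  ✓ 0x4A391  — 4 lookups
#5 VA=0xF808221A88D (w,kernel):
  L0: frame=0x27 idx=31 entry=0x4C007 [P=1 RW=1 US=1 PS=0]
  L1: frame=0x4C idx=2 entry=0x4E007 [P=1 RW=1 US=1 PS=0]
  L2: frame=0x4E idx=17 entry=0x4F007 [P=1 RW=1 US=1 PS=0]
  L3: frame=0x4F idx=26 entry=0x52007 [P=1 RW=1 US=1 PS=0]
  ✓ 0x5288D  — 4 lookups

TLB: [["0x60642E1C", "0x3E"], ["0x30042C02", "0x4A"], ["0xF808221A", "0x52"]]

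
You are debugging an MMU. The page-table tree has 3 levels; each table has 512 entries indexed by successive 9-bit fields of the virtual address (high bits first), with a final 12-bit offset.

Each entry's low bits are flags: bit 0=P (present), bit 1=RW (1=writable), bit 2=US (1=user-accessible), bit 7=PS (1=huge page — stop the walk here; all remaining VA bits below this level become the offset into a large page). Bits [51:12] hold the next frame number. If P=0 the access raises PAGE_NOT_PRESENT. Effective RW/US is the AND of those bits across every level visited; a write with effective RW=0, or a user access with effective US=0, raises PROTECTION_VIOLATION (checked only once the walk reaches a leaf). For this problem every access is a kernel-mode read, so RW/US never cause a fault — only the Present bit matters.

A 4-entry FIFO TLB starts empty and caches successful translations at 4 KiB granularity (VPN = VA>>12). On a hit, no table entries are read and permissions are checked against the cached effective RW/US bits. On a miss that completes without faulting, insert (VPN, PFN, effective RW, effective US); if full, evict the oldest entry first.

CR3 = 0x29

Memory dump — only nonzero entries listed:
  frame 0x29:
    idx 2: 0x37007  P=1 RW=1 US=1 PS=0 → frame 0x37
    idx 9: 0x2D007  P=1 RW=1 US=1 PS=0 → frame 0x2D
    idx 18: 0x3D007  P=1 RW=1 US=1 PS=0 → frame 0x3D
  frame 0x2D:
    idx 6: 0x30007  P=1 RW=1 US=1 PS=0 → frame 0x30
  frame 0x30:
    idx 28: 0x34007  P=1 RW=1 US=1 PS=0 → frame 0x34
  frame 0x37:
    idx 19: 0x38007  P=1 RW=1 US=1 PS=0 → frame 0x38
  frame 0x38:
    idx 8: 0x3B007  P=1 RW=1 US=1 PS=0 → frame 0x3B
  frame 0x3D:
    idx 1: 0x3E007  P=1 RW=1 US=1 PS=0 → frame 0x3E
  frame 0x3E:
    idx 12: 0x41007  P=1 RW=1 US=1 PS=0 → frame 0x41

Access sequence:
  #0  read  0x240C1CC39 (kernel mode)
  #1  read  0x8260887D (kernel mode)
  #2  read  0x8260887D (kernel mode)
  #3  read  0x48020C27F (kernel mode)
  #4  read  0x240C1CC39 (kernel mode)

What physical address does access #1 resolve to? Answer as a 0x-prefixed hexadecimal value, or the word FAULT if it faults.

Per-access translation:
#0 VA=0x240C1CC39 (r,kernel):
  L0 @0x29[9] → 0x2D007  P=1,RW=1,US=1,PS=0
  L1 @0x2D[6] → 0x30007  P=1,RW=1,US=1,PS=0
  L2 @0x30[28] → 0x34007  P=1,RW=1,US=1,PS=0
  ✓ 0x34C39  — 3 lookups
#1 VA=0x8260887D (r,kernel):
  L0 @0x29[2] → 0x37007  P=1,RW=1,US=1,PS=0
  L1 @0x37[19] → 0x38007  P=1,RW=1,US=1,PS=0
  L2 @0x38[8] → 0x3B007  P=1,RW=1,US=1,PS=0
  ✓ 0x3B87D  — 3 lookups
#2 VA=0x8260887D (r,kernel):
  TLB hit vpn=0x82608 → PA=0x3B87D
#3 VA=0x48020C27F (r,kernel):
  L0 @0x29[18] → 0x3D007  P=1,RW=1,US=1,PS=0
  L1 @0x3D[1] → 0x3E007  P=1,RW=1,US=1,PS=0
  L2 @0x3E[12] → 0x41007  P=1,RW=1,US=1,PS=0
  ✓ 0x4127F  — 3 lookups
#4 VA=0x240C1CC39 (r,kernel):
  TLB hit vpn=0x240C1C → PA=0x34C39

Access #1 PA: 0x3B87D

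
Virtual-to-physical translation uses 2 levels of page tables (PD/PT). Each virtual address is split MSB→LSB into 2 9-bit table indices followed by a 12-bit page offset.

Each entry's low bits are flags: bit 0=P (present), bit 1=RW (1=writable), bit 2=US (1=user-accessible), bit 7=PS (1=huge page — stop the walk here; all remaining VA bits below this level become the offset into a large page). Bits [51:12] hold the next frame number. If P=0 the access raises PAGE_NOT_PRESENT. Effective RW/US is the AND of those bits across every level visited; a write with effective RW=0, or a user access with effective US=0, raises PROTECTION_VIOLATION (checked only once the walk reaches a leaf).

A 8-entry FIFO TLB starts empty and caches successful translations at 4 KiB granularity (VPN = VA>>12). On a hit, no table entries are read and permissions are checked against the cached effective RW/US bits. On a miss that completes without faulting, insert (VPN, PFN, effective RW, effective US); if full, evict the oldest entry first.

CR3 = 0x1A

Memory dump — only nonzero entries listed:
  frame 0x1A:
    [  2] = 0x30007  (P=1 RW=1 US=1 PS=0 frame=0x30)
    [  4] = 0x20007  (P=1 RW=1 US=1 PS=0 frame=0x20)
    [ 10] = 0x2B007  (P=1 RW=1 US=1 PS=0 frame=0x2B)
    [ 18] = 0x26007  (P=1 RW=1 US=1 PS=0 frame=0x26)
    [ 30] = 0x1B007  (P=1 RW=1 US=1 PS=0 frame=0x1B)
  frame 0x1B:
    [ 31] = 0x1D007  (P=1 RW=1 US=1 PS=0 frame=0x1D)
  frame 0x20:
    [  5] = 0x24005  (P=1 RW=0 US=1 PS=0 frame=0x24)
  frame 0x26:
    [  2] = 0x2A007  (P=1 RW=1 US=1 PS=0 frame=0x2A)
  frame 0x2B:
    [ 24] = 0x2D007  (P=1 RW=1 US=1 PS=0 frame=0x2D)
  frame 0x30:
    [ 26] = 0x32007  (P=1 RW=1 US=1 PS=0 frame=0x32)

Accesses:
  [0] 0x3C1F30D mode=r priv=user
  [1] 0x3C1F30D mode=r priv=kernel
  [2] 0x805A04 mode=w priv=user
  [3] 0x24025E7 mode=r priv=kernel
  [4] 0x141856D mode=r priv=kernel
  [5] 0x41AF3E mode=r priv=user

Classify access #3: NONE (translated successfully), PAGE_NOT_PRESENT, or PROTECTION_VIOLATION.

Walk each access:
#0 VA=0x3C1F30D (r,user):
  L0: frame=0x1A idx=30 entry=0x1B007 [P=1 RW=1 US=1 PS=0]
  L1: frame=0x1B idx=31 entry=0x1D007 [P=1 RW=1 US=1 PS=0]
  ⇒ phys 0x1D30D  [2 reads]
#1 VA=0x3C1F30D (r,kernel):
  TLB hit vpn=0x3C1F → PA=0x1D30D
#2 VA=0x805A04 (w,user):
  L0: frame=0x1A idx=4 entry=0x20007 [P=1 RW=1 US=1 PS=0]
  L1: frame=0x20 idx=5 entry=0x24005 [P=1 RW=0 US=1 PS=0]
  → PROTECTION_VIOLATION  (2 entries read)
#3 VA=0x24025E7 (r,kernel):
  L0: frame=0x1A idx=18 entry=0x26007 [P=1 RW=1 US=1 PS=0]
  L1: frame=0x26 idx=2 entry=0x2A007 [P=1 RW=1 US=1 PS=0]
  ⇒ phys 0x2A5E7  [2 reads]
#4 VA=0x141856D (r,kernel):
  L0: frame=0x1A idx=10 entry=0x2B007 [P=1 RW=1 US=1 PS=0]
  L1: frame=0x2B idx=24 entry=0x2D007 [P=1 RW=1 US=1 PS=0]
  ⇒ phys 0x2D56D  [2 reads]
#5 VA=0x41AF3E (r,user):
  L0: frame=0x1A idx=2 entry=0x30007 [P=1 RW=1 US=1 PS=0]
  L1: frame=0x30 idx=26 entry=0x32007 [P=1 RW=1 US=1 PS=0]
  ⇒ phys 0x32F3E  [2 reads]

Access #3 fault: NONE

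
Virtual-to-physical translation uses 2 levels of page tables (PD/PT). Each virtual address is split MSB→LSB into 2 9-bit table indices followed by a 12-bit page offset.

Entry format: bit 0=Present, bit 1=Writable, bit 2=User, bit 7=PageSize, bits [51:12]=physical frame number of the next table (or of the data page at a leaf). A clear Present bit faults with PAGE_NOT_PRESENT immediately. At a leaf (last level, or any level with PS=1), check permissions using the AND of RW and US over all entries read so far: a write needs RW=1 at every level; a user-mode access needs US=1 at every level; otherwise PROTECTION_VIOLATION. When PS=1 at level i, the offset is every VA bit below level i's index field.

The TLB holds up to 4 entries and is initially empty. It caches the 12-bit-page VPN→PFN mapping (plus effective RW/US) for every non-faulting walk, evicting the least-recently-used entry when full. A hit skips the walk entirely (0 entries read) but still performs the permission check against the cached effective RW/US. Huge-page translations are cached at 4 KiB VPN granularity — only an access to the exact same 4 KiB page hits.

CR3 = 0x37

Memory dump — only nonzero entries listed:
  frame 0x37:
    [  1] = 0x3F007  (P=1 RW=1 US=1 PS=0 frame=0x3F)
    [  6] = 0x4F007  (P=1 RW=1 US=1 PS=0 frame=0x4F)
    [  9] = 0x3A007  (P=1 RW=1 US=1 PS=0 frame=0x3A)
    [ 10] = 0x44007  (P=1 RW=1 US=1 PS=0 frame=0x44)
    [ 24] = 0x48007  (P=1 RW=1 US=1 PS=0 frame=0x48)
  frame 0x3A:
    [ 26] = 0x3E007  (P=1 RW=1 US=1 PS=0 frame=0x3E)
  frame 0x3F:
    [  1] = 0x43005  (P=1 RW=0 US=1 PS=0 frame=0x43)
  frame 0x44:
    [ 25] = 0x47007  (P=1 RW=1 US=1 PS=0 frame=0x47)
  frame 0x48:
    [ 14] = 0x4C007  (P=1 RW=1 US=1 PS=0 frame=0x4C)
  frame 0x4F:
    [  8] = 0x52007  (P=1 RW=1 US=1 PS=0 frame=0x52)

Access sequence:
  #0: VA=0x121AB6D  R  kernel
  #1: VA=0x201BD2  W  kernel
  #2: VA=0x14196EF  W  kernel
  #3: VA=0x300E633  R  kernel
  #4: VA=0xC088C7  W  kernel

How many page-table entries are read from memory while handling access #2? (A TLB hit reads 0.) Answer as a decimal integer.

Per-access translation:
#0 VA=0x121AB6D (r,kernel):
  L0: frame=0x37 idx=9 entry=0x3A007 [P=1 RW=1 US=1 PS=0]
  L1: frame=0x3A idx=26 entry=0x3E007 [P=1 RW=1 US=1 PS=0]
  ✓ 0x3EB6D  — 2 lookups
#1 VA=0x201BD2 (w,kernel):
  L0: frame=0x37 idx=1 entry=0x3F007 [P=1 RW=1 US=1 PS=0]
  L1: frame=0x3F idx=1 entry=0x43005 [P=1 RW=0 US=1 PS=0]
  ✗ PROTECTION_VIOLATION  [2 reads]
#2 VA=0x14196EF (w,kernel):
  L0: frame=0x37 idx=10 entry=0x44007 [P=1 RW=1 US=1 PS=0]
  L1: frame=0x44 idx=25 entry=0x47007 [P=1 RW=1 US=1 PS=0]
  ✓ 0x476EF  — 2 lookups
#3 VA=0x300E633 (r,kernel):
  L0: frame=0x37 idx=24 entry=0x48007 [P=1 RW=1 US=1 PS=0]
  L1: frame=0x48 idx=14 entry=0x4C007 [P=1 RW=1 US=1 PS=0]
  ✓ 0x4C633  — 2 lookups
#4 VA=0xC088C7 (w,kernel):
  L0: frame=0x37 idx=6 entry=0x4F007 [P=1 RW=1 US=1 PS=0]
  L1: frame=0x4F idx=8 entry=0x52007 [P=1 RW=1 US=1 PS=0]
  ✓ 0x528C7  — 2 lookups

Entries read for #2: 2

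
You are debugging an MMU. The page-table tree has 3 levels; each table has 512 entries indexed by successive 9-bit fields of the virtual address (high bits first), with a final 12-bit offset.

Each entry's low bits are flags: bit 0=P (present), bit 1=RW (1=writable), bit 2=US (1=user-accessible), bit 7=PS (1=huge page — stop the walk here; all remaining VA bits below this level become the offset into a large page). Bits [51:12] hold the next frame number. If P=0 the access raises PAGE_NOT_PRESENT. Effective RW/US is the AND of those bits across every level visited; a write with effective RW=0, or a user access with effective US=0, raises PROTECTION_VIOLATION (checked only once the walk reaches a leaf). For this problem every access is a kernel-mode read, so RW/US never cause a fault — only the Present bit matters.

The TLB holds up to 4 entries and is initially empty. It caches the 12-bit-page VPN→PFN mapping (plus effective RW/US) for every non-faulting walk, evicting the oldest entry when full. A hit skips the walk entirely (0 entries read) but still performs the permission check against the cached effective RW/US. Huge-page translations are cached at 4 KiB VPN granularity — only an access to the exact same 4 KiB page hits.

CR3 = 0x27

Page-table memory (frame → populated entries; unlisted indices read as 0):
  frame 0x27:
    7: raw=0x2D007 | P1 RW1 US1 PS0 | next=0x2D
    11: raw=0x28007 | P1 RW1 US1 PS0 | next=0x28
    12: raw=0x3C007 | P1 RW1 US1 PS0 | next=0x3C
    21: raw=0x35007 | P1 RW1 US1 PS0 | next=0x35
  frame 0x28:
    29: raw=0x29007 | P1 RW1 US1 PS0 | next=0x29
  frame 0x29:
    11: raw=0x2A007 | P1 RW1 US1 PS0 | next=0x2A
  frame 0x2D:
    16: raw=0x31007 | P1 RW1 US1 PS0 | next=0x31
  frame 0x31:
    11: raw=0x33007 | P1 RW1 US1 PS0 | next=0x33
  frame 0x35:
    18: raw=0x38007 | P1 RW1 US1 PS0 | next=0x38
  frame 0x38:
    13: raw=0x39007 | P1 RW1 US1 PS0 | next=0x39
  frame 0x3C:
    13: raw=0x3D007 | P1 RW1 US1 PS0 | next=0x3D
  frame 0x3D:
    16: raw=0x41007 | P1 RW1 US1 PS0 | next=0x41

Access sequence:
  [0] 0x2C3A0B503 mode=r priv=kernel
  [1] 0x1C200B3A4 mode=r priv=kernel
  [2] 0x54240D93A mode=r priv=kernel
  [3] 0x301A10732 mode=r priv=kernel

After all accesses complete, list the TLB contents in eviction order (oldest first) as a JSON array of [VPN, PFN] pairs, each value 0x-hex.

Trace:
#0 VA=0x2C3A0B503 (r,kernel):
  L0: frame=0x27 idx=11 entry=0x28007 [P=1 RW=1 US=1 PS=0]
  L1: frame=0x28 idx=29 entry=0x29007 [P=1 RW=1 US=1 PS=0]
  L2: frame=0x29 idx=11 entry=0x2A007 [P=1 RW=1 US=1 PS=0]
  ⇒ phys 0x2A503  [3 reads]
#1 VA=0x1C200B3A4 (r,kernel):
  L0: frame=0x27 idx=7 entry=0x2D007 [P=1 RW=1 US=1 PS=0]
  L1: frame=0x2D idx=16 entry=0x31007 [P=1 RW=1 US=1 PS=0]
  L2: frame=0x31 idx=11 entry=0x33007 [P=1 RW=1 US=1 PS=0]
  ⇒ phys 0x333A4  [3 reads]
#2 VA=0x54240D93A (r,kernel):
  L0: frame=0x27 idx=21 entry=0x35007 [P=1 RW=1 US=1 PS=0]
  L1: frame=0x35 idx=18 entry=0x38007 [P=1 RW=1 US=1 PS=0]
  L2: frame=0x38 idx=13 entry=0x39007 [P=1 RW=1 US=1 PS=0]
  ⇒ phys 0x3993A  [3 reads]
#3 VA=0x301A10732 (r,kernel):
  L0: frame=0x27 idx=12 entry=0x3C007 [P=1 RW=1 US=1 PS=0]
  L1: frame=0x3C idx=13 entry=0x3D007 [P=1 RW=1 US=1 PS=0]
  L2: frame=0x3D idx=16 entry=0x41007 [P=1 RW=1 US=1 PS=0]
  ⇒ phys 0x41732  [3 reads]

TLB: [["0x2C3A0B", "0x2A"], ["0x1C200B", "0x33"], ["0x54240D", "0x39"], ["0x301A10", "0x41"]]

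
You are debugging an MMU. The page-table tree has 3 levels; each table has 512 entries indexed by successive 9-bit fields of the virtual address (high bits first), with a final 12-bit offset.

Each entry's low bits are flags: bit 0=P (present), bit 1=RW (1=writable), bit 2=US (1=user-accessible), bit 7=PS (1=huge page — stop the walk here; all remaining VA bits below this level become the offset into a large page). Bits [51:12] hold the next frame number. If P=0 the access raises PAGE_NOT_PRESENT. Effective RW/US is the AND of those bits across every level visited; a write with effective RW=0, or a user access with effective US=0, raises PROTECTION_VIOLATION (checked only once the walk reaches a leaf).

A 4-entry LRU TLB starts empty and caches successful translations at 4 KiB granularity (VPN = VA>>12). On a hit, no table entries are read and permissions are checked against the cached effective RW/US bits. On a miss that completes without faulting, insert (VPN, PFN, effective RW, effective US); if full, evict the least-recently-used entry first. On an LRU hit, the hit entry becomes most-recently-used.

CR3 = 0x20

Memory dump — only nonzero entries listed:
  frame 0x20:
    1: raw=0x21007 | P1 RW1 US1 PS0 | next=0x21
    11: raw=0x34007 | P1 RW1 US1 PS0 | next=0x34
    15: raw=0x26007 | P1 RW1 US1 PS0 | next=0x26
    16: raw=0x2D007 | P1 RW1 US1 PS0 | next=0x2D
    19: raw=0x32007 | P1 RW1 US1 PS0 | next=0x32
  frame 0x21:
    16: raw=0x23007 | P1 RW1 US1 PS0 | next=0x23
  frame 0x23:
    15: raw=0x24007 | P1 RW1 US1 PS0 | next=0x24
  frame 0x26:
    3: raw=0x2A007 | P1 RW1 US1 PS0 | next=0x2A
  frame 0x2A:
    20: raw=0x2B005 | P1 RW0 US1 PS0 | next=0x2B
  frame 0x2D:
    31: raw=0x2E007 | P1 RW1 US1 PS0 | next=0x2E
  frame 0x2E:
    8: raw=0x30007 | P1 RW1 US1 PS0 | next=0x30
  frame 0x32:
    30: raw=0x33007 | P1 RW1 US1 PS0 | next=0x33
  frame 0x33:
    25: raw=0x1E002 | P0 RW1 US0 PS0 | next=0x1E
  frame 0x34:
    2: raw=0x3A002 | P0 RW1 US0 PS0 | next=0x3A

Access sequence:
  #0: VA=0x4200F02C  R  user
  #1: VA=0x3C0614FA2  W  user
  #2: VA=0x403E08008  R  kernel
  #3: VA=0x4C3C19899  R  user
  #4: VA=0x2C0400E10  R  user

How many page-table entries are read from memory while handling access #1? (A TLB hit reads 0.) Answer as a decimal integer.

Walk each access:
#0 VA=0x4200F02C (r,user):
  L0: frame=0x20 idx=1 entry=0x21007 [P=1 RW=1 US=1 PS=0]
  L1: frame=0x21 idx=16 entry=0x23007 [P=1 RW=1 US=1 PS=0]
  L2: frame=0x23 idx=15 entry=0x24007 [P=1 RW=1 US=1 PS=0]
  → PA=0x2402C  (3 entries read)
#1 VA=0x3C0614FA2 (w,user):
  L0: frame=0x20 idx=15 entry=0x26007 [P=1 RW=1 US=1 PS=0]
  L1: frame=0x26 idx=3 entry=0x2A007 [P=1 RW=1 US=1 PS=0]
  L2: frame=0x2A idx=20 entry=0x2B005 [P=1 RW=0 US=1 PS=0]
  ✗ PROTECTION_VIOLATION  [3 reads]
#2 VA=0x403E08008 (r,kernel):
  L0: frame=0x20 idx=16 entry=0x2D007 [P=1 RW=1 US=1 PS=0]
  L1: frame=0x2D idx=31 entry=0x2E007 [P=1 RW=1 US=1 PS=0]
  L2: frame=0x2E idx=8 entry=0x30007 [P=1 RW=1 US=1 PS=0]
  → PA=0x30008  (3 entries read)
#3 VA=0x4C3C19899 (r,user):
  L0: frame=0x20 idx=19 entry=0x32007 [P=1 RW=1 US=1 PS=0]
  L1: frame=0x32 idx=30 entry=0x33007 [P=1 RW=1 US=1 PS=0]
  L2: frame=0x33 idx=25 entry=0x1E002 [P=0 RW=1 US=0 PS=0]
  ✗ PAGE_NOT_PRESENT  [3 reads]
#4 VA=0x2C0400E10 (r,user):
  L0: frame=0x20 idx=11 entry=0x34007 [P=1 RW=1 US=1 PS=0]
  L1: frame=0x34 idx=2 entry=0x3A002 [P=0 RW=1 US=0 PS=0]
  ✗ PAGE_NOT_PRESENT  [2 reads]

Entries read for #1: 3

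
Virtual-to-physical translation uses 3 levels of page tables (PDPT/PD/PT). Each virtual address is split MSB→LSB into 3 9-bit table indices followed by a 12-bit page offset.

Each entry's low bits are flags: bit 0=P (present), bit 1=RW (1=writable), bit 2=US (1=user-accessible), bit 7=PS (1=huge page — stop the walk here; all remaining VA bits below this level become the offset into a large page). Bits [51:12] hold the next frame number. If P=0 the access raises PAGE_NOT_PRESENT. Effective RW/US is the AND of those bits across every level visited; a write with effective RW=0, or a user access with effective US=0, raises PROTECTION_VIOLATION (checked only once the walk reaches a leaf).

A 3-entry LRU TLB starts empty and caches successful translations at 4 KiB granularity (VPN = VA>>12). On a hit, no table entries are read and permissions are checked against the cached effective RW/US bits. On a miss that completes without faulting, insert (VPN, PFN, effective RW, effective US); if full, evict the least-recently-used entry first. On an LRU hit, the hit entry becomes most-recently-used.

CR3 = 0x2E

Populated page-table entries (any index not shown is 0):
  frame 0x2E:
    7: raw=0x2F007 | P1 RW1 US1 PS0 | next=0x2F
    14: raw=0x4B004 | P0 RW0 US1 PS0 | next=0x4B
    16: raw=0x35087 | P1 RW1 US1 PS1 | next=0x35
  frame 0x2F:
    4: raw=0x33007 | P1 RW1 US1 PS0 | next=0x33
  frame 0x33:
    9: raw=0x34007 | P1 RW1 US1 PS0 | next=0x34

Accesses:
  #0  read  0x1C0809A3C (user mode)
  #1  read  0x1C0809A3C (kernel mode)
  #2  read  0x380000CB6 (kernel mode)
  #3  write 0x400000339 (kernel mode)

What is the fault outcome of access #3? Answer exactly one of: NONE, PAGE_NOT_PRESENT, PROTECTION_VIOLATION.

Trace:
#0 VA=0x1C0809A3C (r,user):
  L0 @0x2E[7] → 0x2F007  P=1,RW=1,US=1,PS=0
  L1 @0x2F[4] → 0x33007  P=1,RW=1,US=1,PS=0
  L2 @0x33[9] → 0x34007  P=1,RW=1,US=1,PS=0
  → PA=0x34A3C  (3 entries read)
#1 VA=0x1C0809A3C (r,kernel):
  TLB hit vpn=0x1C0809 → PA=0x34A3C
#2 VA=0x380000CB6 (r,kernel):
  L0 @0x2E[14] → 0x4B004  P=0,RW=0,US=1,PS=0
  ✗ PAGE_NOT_PRESENT  [1 reads]
#3 VA=0x400000339 (w,kernel):
  L0 @0x2E[16] → 0x35087  P=1,RW=1,US=1,PS=1
  → PA=0x35339 (huge @L0)  (1 entries read)

Access #3 fault: NONE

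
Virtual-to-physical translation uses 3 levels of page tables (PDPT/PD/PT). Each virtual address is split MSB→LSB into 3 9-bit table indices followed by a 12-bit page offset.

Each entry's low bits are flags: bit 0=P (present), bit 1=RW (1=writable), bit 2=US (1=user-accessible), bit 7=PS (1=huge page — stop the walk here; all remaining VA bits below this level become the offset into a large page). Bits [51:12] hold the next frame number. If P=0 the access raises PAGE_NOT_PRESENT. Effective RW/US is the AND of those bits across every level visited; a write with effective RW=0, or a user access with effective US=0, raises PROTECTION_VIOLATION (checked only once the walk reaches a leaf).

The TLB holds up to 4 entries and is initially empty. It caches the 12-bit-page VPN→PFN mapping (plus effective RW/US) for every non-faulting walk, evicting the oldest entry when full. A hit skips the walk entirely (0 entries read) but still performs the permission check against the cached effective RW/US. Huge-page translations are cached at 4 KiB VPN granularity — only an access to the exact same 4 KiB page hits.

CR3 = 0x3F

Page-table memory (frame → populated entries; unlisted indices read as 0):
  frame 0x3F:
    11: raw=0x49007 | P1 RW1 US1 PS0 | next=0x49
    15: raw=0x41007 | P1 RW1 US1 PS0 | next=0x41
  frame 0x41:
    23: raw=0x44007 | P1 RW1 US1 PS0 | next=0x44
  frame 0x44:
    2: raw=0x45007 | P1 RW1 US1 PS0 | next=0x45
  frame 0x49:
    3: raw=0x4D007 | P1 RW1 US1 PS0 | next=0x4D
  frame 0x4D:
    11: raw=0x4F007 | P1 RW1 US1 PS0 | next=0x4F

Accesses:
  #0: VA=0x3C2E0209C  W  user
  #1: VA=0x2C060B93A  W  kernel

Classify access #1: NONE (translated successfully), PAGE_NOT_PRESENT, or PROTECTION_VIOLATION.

Walk each access:
#0 VA=0x3C2E0209C (w,user):
  lvl0: tbl 0x3F, slot 15 ⇒ 0x41007 (P1/RW1/US1/PS0)
  lvl1: tbl 0x41, slot 23 ⇒ 0x44007 (P1/RW1/US1/PS0)
  lvl2: tbl 0x44, slot 2 ⇒ 0x45007 (P1/RW1/US1/PS0)
  ✓ 0x4509C  — 3 lookups
#1 VA=0x2C060B93A (w,kernel):
  lvl0: tbl 0x3F, slot 11 ⇒ 0x49007 (P1/RW1/US1/PS0)
  lvl1: tbl 0x49, slot 3 ⇒ 0x4D007 (P1/RW1/US1/PS0)
  lvl2: tbl 0x4D, slot 11 ⇒ 0x4F007 (P1/RW1/US1/PS0)
  ✓ 0x4F93A  — 3 lookups

Access #1 fault: NONE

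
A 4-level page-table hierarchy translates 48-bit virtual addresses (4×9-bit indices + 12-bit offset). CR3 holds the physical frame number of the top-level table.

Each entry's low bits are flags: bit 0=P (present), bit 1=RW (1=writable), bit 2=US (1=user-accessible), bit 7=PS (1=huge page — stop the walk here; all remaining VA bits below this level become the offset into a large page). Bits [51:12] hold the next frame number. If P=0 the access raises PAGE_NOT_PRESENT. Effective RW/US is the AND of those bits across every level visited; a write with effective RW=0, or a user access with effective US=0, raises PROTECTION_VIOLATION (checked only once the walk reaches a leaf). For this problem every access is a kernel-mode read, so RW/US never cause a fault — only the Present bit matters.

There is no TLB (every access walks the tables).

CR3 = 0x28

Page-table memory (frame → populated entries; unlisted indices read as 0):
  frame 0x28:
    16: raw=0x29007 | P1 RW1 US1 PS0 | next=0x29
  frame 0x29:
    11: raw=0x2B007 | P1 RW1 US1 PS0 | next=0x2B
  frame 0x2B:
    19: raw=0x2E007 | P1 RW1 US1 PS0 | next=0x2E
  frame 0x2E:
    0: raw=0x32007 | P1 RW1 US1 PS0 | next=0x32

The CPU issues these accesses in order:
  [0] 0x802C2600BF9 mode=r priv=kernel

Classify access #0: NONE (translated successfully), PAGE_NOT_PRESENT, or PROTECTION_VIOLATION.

Trace:
#0 VA=0x802C2600BF9 (r,kernel):
  L0: frame=0x28 idx=16 entry=0x29007 [P=1 RW=1 US=1 PS=0]
  L1: frame=0x29 idx=11 entry=0x2B007 [P=1 RW=1 US=1 PS=0]
  L2: frame=0x2B idx=19 entry=0x2E007 [P=1 RW=1 US=1 PS=0]
  L3: frame=0x2E idx=0 entry=0x32007 [P=1 RW=1 US=1 PS=0]
  ✓ 0x32BF9  — 4 lookups

Access #0 fault: NONE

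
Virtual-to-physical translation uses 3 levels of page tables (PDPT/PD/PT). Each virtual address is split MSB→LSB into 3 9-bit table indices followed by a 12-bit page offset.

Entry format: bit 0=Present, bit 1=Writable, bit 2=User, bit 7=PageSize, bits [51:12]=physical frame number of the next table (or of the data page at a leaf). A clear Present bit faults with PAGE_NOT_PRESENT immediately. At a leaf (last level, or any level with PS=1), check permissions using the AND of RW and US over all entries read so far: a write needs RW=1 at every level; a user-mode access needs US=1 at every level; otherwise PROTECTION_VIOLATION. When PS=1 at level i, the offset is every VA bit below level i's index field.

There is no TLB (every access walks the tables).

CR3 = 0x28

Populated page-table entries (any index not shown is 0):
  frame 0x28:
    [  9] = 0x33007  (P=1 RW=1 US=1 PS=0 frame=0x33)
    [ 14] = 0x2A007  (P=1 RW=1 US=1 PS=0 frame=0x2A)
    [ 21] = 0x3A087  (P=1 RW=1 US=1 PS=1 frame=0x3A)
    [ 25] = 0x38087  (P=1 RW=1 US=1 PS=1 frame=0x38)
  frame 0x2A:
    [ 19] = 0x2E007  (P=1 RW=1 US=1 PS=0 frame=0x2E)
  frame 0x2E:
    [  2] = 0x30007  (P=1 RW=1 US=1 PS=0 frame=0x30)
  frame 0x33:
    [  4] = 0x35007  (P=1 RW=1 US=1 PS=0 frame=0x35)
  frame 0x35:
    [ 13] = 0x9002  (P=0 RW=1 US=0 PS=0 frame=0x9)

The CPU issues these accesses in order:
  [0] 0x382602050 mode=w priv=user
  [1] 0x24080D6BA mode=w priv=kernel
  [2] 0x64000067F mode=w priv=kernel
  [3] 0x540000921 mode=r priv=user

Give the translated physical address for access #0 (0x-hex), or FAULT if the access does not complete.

Per-access translation:
#0 VA=0x382602050 (w,user):
  L0: frame=0x28 idx=14 entry=0x2A007 [P=1 RW=1 US=1 PS=0]
  L1: frame=0x2A idx=19 entry=0x2E007 [P=1 RW=1 US=1 PS=0]
  L2: frame=0x2E idx=2 entry=0x30007 [P=1 RW=1 US=1 PS=0]
  → PA=0x30050  (3 entries read)
#1 VA=0x24080D6BA (w,kernel):
  L0: frame=0x28 idx=9 entry=0x33007 [P=1 RW=1 US=1 PS=0]
  L1: frame=0x33 idx=4 entry=0x35007 [P=1 RW=1 US=1 PS=0]
  L2: frame=0x35 idx=13 entry=0x9002 [P=0 RW=1 US=0 PS=0]
  ✗ PAGE_NOT_PRESENT  [3 reads]
#2 VA=0x64000067F (w,kernel):
  L0: frame=0x28 idx=25 entry=0x38087 [P=1 RW=1 US=1 PS=1]
  → PA=0x3867F (huge @L0)  (1 entries read)
#3 VA=0x540000921 (r,user):
  L0: frame=0x28 idx=21 entry=0x3A087 [P=1 RW=1 US=1 PS=1]
  → PA=0x3A921 (huge @L0)  (1 entries read)

Access #0 PA: 0x30050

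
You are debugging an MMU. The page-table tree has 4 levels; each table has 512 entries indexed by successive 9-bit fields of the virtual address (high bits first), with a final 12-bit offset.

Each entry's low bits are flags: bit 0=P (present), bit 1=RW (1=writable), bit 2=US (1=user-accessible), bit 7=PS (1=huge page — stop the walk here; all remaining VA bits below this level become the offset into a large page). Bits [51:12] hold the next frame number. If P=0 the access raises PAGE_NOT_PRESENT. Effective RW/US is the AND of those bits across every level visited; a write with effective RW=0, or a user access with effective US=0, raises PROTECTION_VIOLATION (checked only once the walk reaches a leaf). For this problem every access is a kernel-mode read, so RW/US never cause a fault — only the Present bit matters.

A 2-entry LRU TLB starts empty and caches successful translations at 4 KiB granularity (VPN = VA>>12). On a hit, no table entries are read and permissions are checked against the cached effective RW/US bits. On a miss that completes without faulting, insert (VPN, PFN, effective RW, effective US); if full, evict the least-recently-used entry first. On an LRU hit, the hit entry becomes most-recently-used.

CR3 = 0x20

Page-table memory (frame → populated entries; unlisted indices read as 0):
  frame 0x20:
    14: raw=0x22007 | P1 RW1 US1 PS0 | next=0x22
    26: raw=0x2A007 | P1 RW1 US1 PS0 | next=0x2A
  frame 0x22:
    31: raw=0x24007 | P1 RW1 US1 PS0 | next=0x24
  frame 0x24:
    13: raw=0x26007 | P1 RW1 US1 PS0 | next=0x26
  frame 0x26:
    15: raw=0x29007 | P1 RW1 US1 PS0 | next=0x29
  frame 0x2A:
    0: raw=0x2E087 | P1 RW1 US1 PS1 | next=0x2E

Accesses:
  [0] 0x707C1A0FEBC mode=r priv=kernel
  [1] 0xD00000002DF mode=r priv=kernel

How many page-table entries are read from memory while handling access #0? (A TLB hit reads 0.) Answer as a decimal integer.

Per-access translation:
#0 VA=0x707C1A0FEBC (r,kernel):
  [0] read 0x20 idx=14: raw=0x22007 flags P=1 W=1 U=1 S=0
  [1] read 0x22 idx=31: raw=0x24007 flags P=1 W=1 U=1 S=0
  [2] read 0x24 idx=13: raw=0x26007 flags P=1 W=1 U=1 S=0
  [3] read 0x26 idx=15: raw=0x29007 flags P=1 W=1 U=1 S=0
  ⇒ phys 0x29EBC  [4 reads]
#1 VA=0xD00000002DF (r,kernel):
  [0] read 0x20 idx=26: raw=0x2A007 flags P=1 W=1 U=1 S=0
  [1] read 0x2A idx=0: raw=0x2E087 flags P=1 W=1 U=1 S=1
  ⇒ phys 0x2E2DF (huge @L1)  [2 reads]

Entries read for #0: 4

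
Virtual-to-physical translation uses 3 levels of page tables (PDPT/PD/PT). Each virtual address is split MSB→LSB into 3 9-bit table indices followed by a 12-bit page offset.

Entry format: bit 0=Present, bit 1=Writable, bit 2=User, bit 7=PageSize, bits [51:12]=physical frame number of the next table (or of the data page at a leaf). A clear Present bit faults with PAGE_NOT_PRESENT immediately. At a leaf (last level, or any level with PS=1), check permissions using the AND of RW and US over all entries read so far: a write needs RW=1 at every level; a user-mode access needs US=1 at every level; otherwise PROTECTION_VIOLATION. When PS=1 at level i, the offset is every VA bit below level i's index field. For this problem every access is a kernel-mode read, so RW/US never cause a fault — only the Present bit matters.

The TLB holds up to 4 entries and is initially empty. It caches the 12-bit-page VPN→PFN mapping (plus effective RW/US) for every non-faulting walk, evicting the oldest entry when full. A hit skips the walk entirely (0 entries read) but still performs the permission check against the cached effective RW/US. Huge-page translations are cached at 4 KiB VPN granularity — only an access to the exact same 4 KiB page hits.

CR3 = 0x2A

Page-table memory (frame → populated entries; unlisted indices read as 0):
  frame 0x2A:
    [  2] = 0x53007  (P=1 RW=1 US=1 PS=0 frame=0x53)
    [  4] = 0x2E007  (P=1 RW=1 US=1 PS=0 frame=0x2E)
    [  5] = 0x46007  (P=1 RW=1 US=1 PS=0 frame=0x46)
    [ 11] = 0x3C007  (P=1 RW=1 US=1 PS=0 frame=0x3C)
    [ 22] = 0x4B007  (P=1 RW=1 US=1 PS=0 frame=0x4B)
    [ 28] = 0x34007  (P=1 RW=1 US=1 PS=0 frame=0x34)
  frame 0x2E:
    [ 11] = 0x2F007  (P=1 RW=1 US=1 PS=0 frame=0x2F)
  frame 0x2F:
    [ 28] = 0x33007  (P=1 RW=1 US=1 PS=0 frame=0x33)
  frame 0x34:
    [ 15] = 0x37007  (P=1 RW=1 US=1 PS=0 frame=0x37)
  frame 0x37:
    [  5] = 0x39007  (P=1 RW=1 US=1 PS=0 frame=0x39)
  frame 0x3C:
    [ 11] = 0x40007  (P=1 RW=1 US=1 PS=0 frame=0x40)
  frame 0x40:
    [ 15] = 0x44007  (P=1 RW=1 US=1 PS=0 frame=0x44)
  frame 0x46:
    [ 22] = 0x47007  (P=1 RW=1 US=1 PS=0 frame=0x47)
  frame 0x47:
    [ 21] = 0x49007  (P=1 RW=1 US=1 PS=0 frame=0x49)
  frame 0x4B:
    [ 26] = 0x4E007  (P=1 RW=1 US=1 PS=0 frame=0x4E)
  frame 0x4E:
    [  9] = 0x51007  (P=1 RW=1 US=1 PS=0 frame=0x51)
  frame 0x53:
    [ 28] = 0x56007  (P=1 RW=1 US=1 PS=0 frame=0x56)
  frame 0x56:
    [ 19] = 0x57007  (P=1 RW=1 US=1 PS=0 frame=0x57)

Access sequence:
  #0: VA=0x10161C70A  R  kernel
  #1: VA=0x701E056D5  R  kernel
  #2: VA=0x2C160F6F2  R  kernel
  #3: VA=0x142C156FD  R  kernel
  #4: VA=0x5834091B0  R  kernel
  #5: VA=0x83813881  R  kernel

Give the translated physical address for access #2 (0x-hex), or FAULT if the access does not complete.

Trace:
#0 VA=0x10161C70A (r,kernel):
  lvl0: tbl 0x2A, slot 4 ⇒ 0x2E007 (P1/RW1/US1/PS0)
  lvl1: tbl 0x2E, slot 11 ⇒ 0x2F007 (P1/RW1/US1/PS0)
  lvl2: tbl 0x2F, slot 28 ⇒ 0x33007 (P1/RW1/US1/PS0)
  ⇒ phys 0x3370A  [3 reads]
#1 VA=0x701E056D5 (r,kernel):
  lvl0: tbl 0x2A, slot 28 ⇒ 0x34007 (P1/RW1/US1/PS0)
  lvl1: tbl 0x34, slot 15 ⇒ 0x37007 (P1/RW1/US1/PS0)
  lvl2: tbl 0x37, slot 5 ⇒ 0x39007 (P1/RW1/US1/PS0)
  ⇒ phys 0x396D5  [3 reads]
#2 VA=0x2C160F6F2 (r,kernel):
  lvl0: tbl 0x2A, slot 11 ⇒ 0x3C007 (P1/RW1/US1/PS0)
  lvl1: tbl 0x3C, slot 11 ⇒ 0x40007 (P1/RW1/US1/PS0)
  lvl2: tbl 0x40, slot 15 ⇒ 0x44007 (P1/RW1/US1/PS0)
  ⇒ phys 0x446F2  [3 reads]
#3 VA=0x142C156FD (r,kernel):
  lvl0: tbl 0x2A, slot 5 ⇒ 0x46007 (P1/RW1/US1/PS0)
  lvl1: tbl 0x46, slot 22 ⇒ 0x47007 (P1/RW1/US1/PS0)
  lvl2: tbl 0x47, slot 21 ⇒ 0x49007 (P1/RW1/US1/PS0)
  ⇒ phys 0x496FD  [3 reads]
#4 VA=0x5834091B0 (r,kernel):
  lvl0: tbl 0x2A, slot 22 ⇒ 0x4B007 (P1/RW1/US1/PS0)
  lvl1: tbl 0x4B, slot 26 ⇒ 0x4E007 (P1/RW1/US1/PS0)
  lvl2: tbl 0x4E, slot 9 ⇒ 0x51007 (P1/RW1/US1/PS0)
  ⇒ phys 0x511B0  [3 reads]
#5 VA=0x83813881 (r,kernel):
  lvl0: tbl 0x2A, slot 2 ⇒ 0x53007 (P1/RW1/US1/PS0)
  lvl1: tbl 0x53, slot 28 ⇒ 0x56007 (P1/RW1/US1/PS0)
  lvl2: tbl 0x56, slot 19 ⇒ 0x57007 (P1/RW1/US1/PS0)
  ⇒ phys 0x57881  [3 reads]

Access #2 PA: 0x446F2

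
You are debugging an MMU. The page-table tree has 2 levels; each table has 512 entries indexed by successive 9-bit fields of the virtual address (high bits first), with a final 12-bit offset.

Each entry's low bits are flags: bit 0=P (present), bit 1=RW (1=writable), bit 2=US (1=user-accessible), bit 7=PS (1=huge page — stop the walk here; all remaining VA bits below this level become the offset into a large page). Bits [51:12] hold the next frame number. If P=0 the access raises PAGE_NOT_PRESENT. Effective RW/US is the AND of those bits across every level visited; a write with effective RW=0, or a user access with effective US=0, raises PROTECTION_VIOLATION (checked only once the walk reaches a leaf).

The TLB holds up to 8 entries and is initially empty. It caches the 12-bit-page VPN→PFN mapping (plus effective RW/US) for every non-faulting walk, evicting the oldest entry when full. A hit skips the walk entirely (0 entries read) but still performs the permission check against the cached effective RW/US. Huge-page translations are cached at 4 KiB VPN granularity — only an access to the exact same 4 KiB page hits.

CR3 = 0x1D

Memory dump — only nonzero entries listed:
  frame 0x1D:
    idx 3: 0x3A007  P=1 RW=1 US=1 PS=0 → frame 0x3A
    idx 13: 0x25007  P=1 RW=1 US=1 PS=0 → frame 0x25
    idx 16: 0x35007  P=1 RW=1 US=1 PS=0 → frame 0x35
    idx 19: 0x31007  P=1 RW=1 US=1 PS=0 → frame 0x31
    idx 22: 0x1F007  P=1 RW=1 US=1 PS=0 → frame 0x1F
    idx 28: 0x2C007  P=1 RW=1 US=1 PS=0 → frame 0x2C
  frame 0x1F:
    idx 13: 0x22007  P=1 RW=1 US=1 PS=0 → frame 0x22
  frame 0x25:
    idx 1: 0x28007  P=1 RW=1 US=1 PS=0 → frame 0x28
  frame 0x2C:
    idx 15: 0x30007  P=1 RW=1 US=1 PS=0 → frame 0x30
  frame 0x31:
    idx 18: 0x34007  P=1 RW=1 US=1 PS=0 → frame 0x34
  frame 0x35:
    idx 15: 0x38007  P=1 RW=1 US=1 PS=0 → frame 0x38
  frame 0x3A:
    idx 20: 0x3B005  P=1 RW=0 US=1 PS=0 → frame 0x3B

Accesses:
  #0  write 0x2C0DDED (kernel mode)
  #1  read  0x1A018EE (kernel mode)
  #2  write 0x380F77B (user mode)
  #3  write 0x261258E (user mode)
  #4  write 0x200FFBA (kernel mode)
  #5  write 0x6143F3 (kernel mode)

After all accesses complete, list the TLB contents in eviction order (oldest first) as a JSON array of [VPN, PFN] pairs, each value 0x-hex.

Walk each access:
#0 VA=0x2C0DDED (w,kernel):
  lvl0: tbl 0x1D, slot 22 ⇒ 0x1F007 (P1/RW1/US1/PS0)
  lvl1: tbl 0x1F, slot 13 ⇒ 0x22007 (P1/RW1/US1/PS0)
  → PA=0x22DED  (2 entries read)
#1 VA=0x1A018EE (r,kernel):
  lvl0: tbl 0x1D, slot 13 ⇒ 0x25007 (P1/RW1/US1/PS0)
  lvl1: tbl 0x25, slot 1 ⇒ 0x28007 (P1/RW1/US1/PS0)
  → PA=0x288EE  (2 entries read)
#2 VA=0x380F77B (w,user):
  lvl0: tbl 0x1D, slot 28 ⇒ 0x2C007 (P1/RW1/US1/PS0)
  lvl1: tbl 0x2C, slot 15 ⇒ 0x30007 (P1/RW1/US1/PS0)
  → PA=0x3077B  (2 entries read)
#3 VA=0x261258E (w,user):
  lvl0: tbl 0x1D, slot 19 ⇒ 0x31007 (P1/RW1/US1/PS0)
  lvl1: tbl 0x31, slot 18 ⇒ 0x34007 (P1/RW1/US1/PS0)
  → PA=0x3458E  (2 entries read)
#4 VA=0x200FFBA (w,kernel):
  lvl0: tbl 0x1D, slot 16 ⇒ 0x35007 (P1/RW1/US1/PS0)
  lvl1: tbl 0x35, slot 15 ⇒ 0x38007 (P1/RW1/US1/PS0)
  → PA=0x38FBA  (2 entries read)
#5 VA=0x6143F3 (w,kernel):
  lvl0: tbl 0x1D, slot 3 ⇒ 0x3A007 (P1/RW1/US1/PS0)
  lvl1: tbl 0x3A, slot 20 ⇒ 0x3B005 (P1/RW0/US1/PS0)
  ✗ PROTECTION_VIOLATION  [2 reads]

TLB: [["0x2C0D", "0x22"], ["0x1A01", "0x28"], ["0x380F", "0x30"], ["0x2612", "0x34"], ["0x200F", "0x38"]]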